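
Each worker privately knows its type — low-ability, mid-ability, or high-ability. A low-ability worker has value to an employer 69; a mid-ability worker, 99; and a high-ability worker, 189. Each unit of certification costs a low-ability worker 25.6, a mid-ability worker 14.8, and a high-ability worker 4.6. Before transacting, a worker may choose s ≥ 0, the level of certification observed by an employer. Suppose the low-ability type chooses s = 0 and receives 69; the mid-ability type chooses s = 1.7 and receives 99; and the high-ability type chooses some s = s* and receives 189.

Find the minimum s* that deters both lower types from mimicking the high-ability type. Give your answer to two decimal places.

Mid-ability type (on-path payoff 99 − 14.8×1.7 = 73.84) won't mimic when 73.84 ≥ 189 − 14.8·s*, i.e. s* ≥ 7.78.
Low-ability type (on-path payoff 69) won't mimic when 69 ≥ 189 − 25.6·s*, i.e. s* ≥ 4.69.
Both must hold, so s* = max(4.69, 7.78) = 7.78. The mid-ability type's constraint binds.

7.78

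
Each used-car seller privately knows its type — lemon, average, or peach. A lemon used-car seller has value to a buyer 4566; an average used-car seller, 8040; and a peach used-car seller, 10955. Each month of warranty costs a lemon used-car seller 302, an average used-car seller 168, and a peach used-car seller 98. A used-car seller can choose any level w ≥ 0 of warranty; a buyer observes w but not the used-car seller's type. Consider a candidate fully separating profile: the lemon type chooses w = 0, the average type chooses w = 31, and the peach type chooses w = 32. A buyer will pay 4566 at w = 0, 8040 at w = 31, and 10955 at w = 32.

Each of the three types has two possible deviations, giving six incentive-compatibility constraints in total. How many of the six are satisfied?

Peach (own payoff 10955 − 98×32 = 7819): to w=0 gives 4566 → no gain ✓; to w=31 gives 8040 − 98×31 = 5002 → no gain ✓.
Lemon (own payoff 4566): to w=31 gives 8040 − 302×31 = -1322 → no gain ✓; to w=32 gives 10955 − 302×32 = 1291 → no gain ✓.
Average (own payoff 8040 − 168×31 = 2832): to w=0 gives 4566 → profitable ✗; to w=32 gives 10955 − 168×32 = 5579 → profitable ✗.
4 of the 6 constraints hold; not an equilibrium.

4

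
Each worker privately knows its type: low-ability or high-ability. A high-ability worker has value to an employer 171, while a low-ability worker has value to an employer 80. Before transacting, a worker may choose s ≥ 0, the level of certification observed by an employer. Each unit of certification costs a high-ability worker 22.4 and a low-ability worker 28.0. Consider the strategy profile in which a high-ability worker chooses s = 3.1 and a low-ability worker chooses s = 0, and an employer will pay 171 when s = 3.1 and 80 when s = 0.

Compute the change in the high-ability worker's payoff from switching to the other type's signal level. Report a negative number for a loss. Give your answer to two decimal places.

Playing s = 3.1 the high-ability worker receives 171 − 22.4 × 3.1 = 101.56.
Deviating to s = 0 yields 80 instead.
Gain from deviating: 80 − 101.56 = -21.56.
The gain is negative, so the high-ability type's incentive-compatibility constraint is satisfied.

-21.56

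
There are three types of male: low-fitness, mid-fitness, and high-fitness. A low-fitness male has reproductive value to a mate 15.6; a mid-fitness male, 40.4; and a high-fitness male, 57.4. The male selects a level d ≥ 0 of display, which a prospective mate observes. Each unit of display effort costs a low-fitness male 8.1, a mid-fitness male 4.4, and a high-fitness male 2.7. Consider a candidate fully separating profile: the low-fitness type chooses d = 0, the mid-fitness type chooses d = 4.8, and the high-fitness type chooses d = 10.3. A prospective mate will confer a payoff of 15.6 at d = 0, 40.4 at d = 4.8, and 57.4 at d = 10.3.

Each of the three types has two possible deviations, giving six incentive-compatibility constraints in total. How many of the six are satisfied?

Mid-fitness (own payoff 40.4 − 4.4×4.8 = 19.28): to d=0 gives 15.6 → no gain ✓; to d=10.3 gives 57.4 − 4.4×10.3 = 12.08 → no gain ✓.
High-fitness (own payoff 57.4 − 2.7×10.3 = 29.59): to d=0 gives 15.6 → no gain ✓; to d=4.8 gives 40.4 − 2.7×4.8 = 27.44 → no gain ✓.
Low-fitness (own payoff 15.6): to d=4.8 gives 40.4 − 8.1×4.8 = 1.52 → no gain ✓; to d=10.3 gives 57.4 − 8.1×10.3 = -26.03 → no gain ✓.
6 of the 6 constraints hold; this profile is a separating equilibrium.

6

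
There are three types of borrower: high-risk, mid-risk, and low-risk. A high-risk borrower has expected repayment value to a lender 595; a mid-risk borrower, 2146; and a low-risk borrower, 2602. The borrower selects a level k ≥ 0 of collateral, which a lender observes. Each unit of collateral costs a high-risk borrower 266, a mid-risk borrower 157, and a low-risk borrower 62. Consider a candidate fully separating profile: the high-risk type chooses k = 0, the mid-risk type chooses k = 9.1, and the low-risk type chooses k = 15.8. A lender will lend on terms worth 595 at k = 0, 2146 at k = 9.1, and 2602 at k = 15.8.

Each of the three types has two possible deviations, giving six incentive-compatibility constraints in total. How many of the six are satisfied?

6

Low-risk (own payoff 2602 − 62×15.8 = 1622.4): to k=0 gives 595 → no gain ✓; to k=9.1 gives 2146 − 62×9.1 = 1581.8 → no gain ✓.
Mid-risk (own payoff 2146 − 157×9.1 = 717.3): to k=0 gives 595 → no gain ✓; to k=15.8 gives 2602 − 157×15.8 = 121.4 → no gain ✓.
High-risk (own payoff 595): to k=9.1 gives 2146 − 266×9.1 = -274.6 → no gain ✓; to k=15.8 gives 2602 − 266×15.8 = -1600.8 → no gain ✓.
6 of the 6 constraints hold; this profile is a separating equilibrium.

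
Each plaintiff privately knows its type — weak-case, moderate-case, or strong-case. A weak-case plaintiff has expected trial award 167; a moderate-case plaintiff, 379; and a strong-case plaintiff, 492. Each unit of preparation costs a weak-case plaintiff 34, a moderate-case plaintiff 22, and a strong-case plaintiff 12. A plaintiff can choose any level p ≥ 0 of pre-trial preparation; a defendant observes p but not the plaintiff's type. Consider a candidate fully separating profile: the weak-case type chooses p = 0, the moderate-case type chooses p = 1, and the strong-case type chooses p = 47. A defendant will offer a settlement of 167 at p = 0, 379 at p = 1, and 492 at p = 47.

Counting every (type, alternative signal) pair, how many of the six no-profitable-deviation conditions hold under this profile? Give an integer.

3

Strong-case (own payoff 492 − 12×47 = -72): to p=0 gives 167 → profitable ✗; to p=1 gives 379 − 12×1 = 367 → profitable ✗.
Weak-case (own payoff 167): to p=1 gives 379 − 34×1 = 345 → profitable ✗; to p=47 gives 492 − 34×47 = -1106 → no gain ✓.
Moderate-case (own payoff 379 − 22×1 = 357): to p=0 gives 167 → no gain ✓; to p=47 gives 492 − 22×47 = -542 → no gain ✓.
3 of the 6 constraints hold; not an equilibrium.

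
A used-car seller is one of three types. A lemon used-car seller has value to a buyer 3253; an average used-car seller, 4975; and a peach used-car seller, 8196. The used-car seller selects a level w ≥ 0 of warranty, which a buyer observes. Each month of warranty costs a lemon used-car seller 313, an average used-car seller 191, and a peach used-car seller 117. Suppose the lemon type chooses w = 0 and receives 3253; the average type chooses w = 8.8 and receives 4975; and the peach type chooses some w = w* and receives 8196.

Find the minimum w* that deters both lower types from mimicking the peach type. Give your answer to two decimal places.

25.66

Average type (on-path payoff 4975 − 191×8.8 = 3294.2) won't mimic when 3294.2 ≥ 8196 − 191·w*, i.e. w* ≥ 25.66.
Lemon type (on-path payoff 3253) won't mimic when 3253 ≥ 8196 − 313·w*, i.e. w* ≥ 15.79.
Both must hold, so w* = max(15.79, 25.66) = 25.66. The average type's constraint binds.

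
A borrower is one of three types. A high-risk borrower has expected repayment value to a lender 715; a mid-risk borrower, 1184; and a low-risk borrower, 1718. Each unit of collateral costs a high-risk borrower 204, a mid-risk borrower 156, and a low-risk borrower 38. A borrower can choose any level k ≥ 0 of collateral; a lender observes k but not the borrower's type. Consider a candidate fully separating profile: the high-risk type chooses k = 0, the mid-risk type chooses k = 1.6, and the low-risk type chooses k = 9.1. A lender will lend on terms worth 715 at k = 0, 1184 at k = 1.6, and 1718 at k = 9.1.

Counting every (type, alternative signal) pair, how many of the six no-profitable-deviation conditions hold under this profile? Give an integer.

High-risk (own payoff 715): to k=1.6 gives 1184 − 204×1.6 = 857.6 → profitable ✗; to k=9.1 gives 1718 − 204×9.1 = -138.4 → no gain ✓.
Mid-risk (own payoff 1184 − 156×1.6 = 934.4): to k=0 gives 715 → no gain ✓; to k=9.1 gives 1718 − 156×9.1 = 298.4 → no gain ✓.
Low-risk (own payoff 1718 − 38×9.1 = 1372.2): to k=0 gives 715 → no gain ✓; to k=1.6 gives 1184 − 38×1.6 = 1123.2 → no gain ✓.
5 of the 6 constraints hold; not an equilibrium.

5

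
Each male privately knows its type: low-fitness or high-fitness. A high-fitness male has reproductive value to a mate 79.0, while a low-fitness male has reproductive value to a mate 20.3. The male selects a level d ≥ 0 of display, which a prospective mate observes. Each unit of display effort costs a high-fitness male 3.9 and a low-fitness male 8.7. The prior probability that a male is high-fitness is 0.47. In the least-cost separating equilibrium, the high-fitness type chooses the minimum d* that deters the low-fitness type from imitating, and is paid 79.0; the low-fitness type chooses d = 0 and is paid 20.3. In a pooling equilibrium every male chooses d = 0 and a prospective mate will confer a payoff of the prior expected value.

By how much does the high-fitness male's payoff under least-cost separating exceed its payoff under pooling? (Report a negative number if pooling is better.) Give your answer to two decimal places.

4.80

Least-cost separating signal: d* solves 20.3 = 79.0 − 8.7·d*, so d* = (79.0 − 20.3)/8.7 ≈ 6.7471.
High-fitness type's separating payoff: 79.0 − 3.9 × d* = 79.0 − 3.9 × (79.0 − 20.3)/8.7 = 79.0 − 228.93/8.7 ≈ 52.6862.
Pooling payoff: 0.47 × 79.0 + 0.53 × 20.3 = 47.889.
Difference: 52.6862 − 47.889 = 4.7972, i.e. 4.80 to two decimal places.
The high-fitness type prefers to separate.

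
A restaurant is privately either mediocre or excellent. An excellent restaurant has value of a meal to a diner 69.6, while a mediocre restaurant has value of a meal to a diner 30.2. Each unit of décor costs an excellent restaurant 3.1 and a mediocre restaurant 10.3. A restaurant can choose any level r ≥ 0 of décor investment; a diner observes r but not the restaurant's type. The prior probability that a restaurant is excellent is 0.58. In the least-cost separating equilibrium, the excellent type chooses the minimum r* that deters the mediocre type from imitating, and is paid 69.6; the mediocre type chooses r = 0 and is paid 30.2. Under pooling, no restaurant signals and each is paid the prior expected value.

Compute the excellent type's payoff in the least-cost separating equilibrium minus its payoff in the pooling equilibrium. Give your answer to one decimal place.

Least-cost separating signal: r* solves 30.2 = 69.6 − 10.3·r*, so r* = (69.6 − 30.2)/10.3 ≈ 3.8252.
Excellent type's separating payoff: 69.6 − 3.1 × r* = 69.6 − 3.1 × (69.6 − 30.2)/10.3 = 69.6 − 122.14/10.3 ≈ 57.742.
Pooling payoff: 0.58 × 69.6 + 0.42 × 30.2 = 53.052.
Difference: 57.742 − 53.052 = 4.69, i.e. 4.7 to one decimal place.
The excellent type prefers to separate.

4.7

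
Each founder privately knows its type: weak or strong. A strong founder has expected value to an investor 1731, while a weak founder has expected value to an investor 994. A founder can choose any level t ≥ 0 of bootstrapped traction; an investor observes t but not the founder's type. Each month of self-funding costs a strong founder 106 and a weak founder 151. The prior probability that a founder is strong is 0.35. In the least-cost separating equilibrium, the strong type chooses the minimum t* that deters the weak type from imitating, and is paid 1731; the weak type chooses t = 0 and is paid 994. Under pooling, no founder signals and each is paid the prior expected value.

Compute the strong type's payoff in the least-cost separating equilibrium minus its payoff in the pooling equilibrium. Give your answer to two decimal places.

-38.31

Least-cost separating signal: t* solves 994 = 1731 − 151·t*, so t* = (1731 − 994)/151 ≈ 4.8808.
Strong type's separating payoff: 1731 − 106 × t* = 1731 − 106 × (1731 − 994)/151 = 1731 − 78122/151 ≈ 1213.6358.
Pooling payoff: 0.35 × 1731 + 0.65 × 994 = 1251.95.
Difference: 1213.6358 − 1251.95 = -38.3142, i.e. -38.31 to two decimal places.
The strong type would prefer the pooling outcome.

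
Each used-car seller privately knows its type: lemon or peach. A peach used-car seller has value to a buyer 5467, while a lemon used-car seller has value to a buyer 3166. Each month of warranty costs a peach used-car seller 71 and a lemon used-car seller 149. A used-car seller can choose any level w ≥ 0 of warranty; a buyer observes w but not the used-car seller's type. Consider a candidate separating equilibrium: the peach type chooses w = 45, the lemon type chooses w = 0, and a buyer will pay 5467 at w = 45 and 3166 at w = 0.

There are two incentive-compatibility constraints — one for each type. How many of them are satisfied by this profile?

Lemon type: stay at 0 → 3166; mimic → 5467 − 149 × 45 = -1238. IC holds (3166 ≥ -1238).
Peach type: signal → 5467 − 71 × 45 = 2272; deviate to 0 → 3166. IC fails (2272 < 3166).
1 of 2 constraints hold, so this profile is not an equilibrium.

1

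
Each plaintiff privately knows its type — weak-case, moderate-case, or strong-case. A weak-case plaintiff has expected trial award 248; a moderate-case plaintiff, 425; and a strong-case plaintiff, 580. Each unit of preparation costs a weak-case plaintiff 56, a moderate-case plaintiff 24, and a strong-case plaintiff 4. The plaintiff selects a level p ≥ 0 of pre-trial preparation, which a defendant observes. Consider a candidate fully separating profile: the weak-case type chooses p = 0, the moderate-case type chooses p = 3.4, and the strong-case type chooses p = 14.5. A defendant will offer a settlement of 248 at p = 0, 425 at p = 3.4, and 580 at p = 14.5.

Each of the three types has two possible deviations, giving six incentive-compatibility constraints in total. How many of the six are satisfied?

Weak-case (own payoff 248): to p=3.4 gives 425 − 56×3.4 = 234.6 → no gain ✓; to p=14.5 gives 580 − 56×14.5 = -232 → no gain ✓.
Strong-case (own payoff 580 − 4×14.5 = 522): to p=0 gives 248 → no gain ✓; to p=3.4 gives 425 − 4×3.4 = 411.4 → no gain ✓.
Moderate-case (own payoff 425 − 24×3.4 = 343.4): to p=0 gives 248 → no gain ✓; to p=14.5 gives 580 − 24×14.5 = 232 → no gain ✓.
6 of the 6 constraints hold; this profile is a separating equilibrium.

6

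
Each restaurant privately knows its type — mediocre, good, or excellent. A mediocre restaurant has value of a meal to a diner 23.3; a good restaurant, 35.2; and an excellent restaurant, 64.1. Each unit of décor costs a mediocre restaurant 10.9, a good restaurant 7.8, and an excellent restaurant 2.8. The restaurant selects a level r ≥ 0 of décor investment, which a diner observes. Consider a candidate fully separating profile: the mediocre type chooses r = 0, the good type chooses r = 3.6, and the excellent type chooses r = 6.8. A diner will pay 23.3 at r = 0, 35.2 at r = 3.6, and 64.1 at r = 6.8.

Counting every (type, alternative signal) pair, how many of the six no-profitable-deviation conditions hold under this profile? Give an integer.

4

Mediocre (own payoff 23.3): to r=3.6 gives 35.2 − 10.9×3.6 = -4.04 → no gain ✓; to r=6.8 gives 64.1 − 10.9×6.8 = -10.02 → no gain ✓.
Good (own payoff 35.2 − 7.8×3.6 = 7.12): to r=0 gives 23.3 → profitable ✗; to r=6.8 gives 64.1 − 7.8×6.8 = 11.06 → profitable ✗.
Excellent (own payoff 64.1 − 2.8×6.8 = 45.06): to r=0 gives 23.3 → no gain ✓; to r=3.6 gives 35.2 − 2.8×3.6 = 25.12 → no gain ✓.
4 of the 6 constraints hold; not an equilibrium.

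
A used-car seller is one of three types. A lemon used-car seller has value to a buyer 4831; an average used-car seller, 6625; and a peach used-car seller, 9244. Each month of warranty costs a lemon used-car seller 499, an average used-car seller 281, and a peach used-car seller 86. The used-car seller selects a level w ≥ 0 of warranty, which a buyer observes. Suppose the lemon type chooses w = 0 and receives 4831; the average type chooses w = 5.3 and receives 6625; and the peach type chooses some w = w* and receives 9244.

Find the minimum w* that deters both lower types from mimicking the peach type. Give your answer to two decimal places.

Lemon type (on-path payoff 4831) won't mimic when 4831 ≥ 9244 − 499·w*, i.e. w* ≥ 8.84.
Average type (on-path payoff 6625 − 281×5.3 = 5135.7) won't mimic when 5135.7 ≥ 9244 − 281·w*, i.e. w* ≥ 14.62.
Both must hold, so w* = max(8.84, 14.62) = 14.62. The average type's constraint binds.

14.62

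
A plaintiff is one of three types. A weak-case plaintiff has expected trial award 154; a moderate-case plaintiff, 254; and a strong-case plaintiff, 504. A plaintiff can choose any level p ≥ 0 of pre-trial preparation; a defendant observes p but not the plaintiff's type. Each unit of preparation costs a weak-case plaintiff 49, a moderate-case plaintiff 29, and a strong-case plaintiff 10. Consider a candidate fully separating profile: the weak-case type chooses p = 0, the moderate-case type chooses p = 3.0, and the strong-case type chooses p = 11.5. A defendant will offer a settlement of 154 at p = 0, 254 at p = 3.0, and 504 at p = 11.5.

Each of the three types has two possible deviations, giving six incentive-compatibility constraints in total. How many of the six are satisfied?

Moderate-case (own payoff 254 − 29×3.0 = 167): to p=0 gives 154 → no gain ✓; to p=11.5 gives 504 − 29×11.5 = 170.5 → profitable ✗.
Strong-case (own payoff 504 − 10×11.5 = 389): to p=0 gives 154 → no gain ✓; to p=3.0 gives 254 − 10×3.0 = 224 → no gain ✓.
Weak-case (own payoff 154): to p=3.0 gives 254 − 49×3.0 = 107 → no gain ✓; to p=11.5 gives 504 − 49×11.5 = -59.5 → no gain ✓.
5 of the 6 constraints hold; not an equilibrium.

5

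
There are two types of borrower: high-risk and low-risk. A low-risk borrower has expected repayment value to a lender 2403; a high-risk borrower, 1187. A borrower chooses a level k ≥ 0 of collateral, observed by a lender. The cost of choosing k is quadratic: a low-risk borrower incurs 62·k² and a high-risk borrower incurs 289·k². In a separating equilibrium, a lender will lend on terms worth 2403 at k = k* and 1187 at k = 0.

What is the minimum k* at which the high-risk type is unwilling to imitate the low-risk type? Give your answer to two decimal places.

2.05

The high-risk type at k = 0 receives 1187; imitating at k* yields 2403 − 289·k*².
Indifference: 1187 = 2403 − 289·k*², so k*² = (2403 − 1187) / 289 ≈ 4.2076.
k* = √4.2076 ≈ 2.05.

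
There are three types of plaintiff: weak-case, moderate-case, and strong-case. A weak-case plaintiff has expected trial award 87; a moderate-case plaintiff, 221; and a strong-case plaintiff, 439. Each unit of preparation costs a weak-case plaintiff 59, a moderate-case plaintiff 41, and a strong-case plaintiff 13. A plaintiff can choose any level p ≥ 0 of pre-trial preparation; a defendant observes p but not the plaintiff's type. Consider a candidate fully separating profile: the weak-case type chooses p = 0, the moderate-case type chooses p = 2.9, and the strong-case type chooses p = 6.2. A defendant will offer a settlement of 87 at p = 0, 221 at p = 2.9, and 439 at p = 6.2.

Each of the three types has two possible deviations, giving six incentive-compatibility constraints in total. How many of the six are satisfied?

5

Strong-case (own payoff 439 − 13×6.2 = 358.4): to p=0 gives 87 → no gain ✓; to p=2.9 gives 221 − 13×2.9 = 183.3 → no gain ✓.
Weak-case (own payoff 87): to p=2.9 gives 221 − 59×2.9 = 49.9 → no gain ✓; to p=6.2 gives 439 − 59×6.2 = 73.2 → no gain ✓.
Moderate-case (own payoff 221 − 41×2.9 = 102.1): to p=0 gives 87 → no gain ✓; to p=6.2 gives 439 − 41×6.2 = 184.8 → profitable ✗.
5 of the 6 constraints hold; not an equilibrium.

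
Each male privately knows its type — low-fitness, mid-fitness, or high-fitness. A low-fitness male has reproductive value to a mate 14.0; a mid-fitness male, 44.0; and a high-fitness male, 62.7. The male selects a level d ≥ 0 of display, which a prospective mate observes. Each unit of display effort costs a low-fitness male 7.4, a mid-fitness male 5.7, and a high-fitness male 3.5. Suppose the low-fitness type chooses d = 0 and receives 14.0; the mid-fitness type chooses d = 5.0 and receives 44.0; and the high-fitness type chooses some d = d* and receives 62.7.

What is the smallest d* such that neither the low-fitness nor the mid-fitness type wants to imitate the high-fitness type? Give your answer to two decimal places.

8.28

Mid-fitness type (on-path payoff 44.0 − 5.7×5.0 = 15.5) won't mimic when 15.5 ≥ 62.7 − 5.7·d*, i.e. d* ≥ 8.28.
Low-fitness type (on-path payoff 14.0) won't mimic when 14.0 ≥ 62.7 − 7.4·d*, i.e. d* ≥ 6.58.
Both must hold, so d* = max(6.58, 8.28) = 8.28. The mid-fitness type's constraint binds.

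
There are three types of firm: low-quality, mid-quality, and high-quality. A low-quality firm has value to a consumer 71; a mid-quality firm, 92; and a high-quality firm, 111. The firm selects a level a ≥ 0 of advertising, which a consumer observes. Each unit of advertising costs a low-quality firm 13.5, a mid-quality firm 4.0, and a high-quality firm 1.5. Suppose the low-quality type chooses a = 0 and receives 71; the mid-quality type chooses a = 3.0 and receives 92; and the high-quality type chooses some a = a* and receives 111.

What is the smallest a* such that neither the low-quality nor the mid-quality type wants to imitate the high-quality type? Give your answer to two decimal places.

Low-quality type (on-path payoff 71) won't mimic when 71 ≥ 111 − 13.5·a*, i.e. a* ≥ 2.96.
Mid-quality type (on-path payoff 92 − 4.0×3.0 = 80) won't mimic when 80 ≥ 111 − 4.0·a*, i.e. a* ≥ 7.75.
Both must hold, so a* = max(2.96, 7.75) = 7.75. The mid-quality type's constraint binds.

7.75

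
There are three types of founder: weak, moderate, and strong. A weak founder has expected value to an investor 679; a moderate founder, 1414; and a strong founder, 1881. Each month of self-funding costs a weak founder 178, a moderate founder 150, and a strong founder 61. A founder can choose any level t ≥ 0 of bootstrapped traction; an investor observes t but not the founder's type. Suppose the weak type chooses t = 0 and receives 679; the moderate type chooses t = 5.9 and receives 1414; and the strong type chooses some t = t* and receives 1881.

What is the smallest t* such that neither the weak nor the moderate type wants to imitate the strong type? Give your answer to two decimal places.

Weak type (on-path payoff 679) won't mimic when 679 ≥ 1881 − 178·t*, i.e. t* ≥ 6.75.
Moderate type (on-path payoff 1414 − 150×5.9 = 529) won't mimic when 529 ≥ 1881 − 150·t*, i.e. t* ≥ 9.01.
Both must hold, so t* = max(6.75, 9.01) = 9.01. The moderate type's constraint binds.

9.01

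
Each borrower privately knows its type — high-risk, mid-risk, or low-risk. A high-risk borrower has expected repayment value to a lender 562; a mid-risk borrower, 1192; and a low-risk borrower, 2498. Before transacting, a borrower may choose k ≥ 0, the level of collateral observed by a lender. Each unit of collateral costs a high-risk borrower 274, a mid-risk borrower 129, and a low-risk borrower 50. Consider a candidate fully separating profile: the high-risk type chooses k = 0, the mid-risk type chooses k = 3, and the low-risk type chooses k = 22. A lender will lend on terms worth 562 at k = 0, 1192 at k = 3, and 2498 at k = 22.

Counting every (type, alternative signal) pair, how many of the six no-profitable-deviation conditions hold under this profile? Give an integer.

6

Mid-risk (own payoff 1192 − 129×3 = 805): to k=0 gives 562 → no gain ✓; to k=22 gives 2498 − 129×22 = -340 → no gain ✓.
High-risk (own payoff 562): to k=3 gives 1192 − 274×3 = 370 → no gain ✓; to k=22 gives 2498 − 274×22 = -3530 → no gain ✓.
Low-risk (own payoff 2498 − 50×22 = 1398): to k=0 gives 562 → no gain ✓; to k=3 gives 1192 − 50×3 = 1042 → no gain ✓.
6 of the 6 constraints hold; this profile is a separating equilibrium.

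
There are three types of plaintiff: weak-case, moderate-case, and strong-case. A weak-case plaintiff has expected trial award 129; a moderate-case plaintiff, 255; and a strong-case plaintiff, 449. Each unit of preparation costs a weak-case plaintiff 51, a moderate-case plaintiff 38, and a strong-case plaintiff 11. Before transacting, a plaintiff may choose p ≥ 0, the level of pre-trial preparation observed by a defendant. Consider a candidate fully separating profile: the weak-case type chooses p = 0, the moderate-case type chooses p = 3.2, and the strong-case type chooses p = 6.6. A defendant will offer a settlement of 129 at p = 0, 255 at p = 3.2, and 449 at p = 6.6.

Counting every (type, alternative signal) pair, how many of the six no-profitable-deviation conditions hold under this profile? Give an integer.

Strong-case (own payoff 449 − 11×6.6 = 376.4): to p=0 gives 129 → no gain ✓; to p=3.2 gives 255 − 11×3.2 = 219.8 → no gain ✓.
Moderate-case (own payoff 255 − 38×3.2 = 133.4): to p=0 gives 129 → no gain ✓; to p=6.6 gives 449 − 38×6.6 = 198.2 → profitable ✗.
Weak-case (own payoff 129): to p=3.2 gives 255 − 51×3.2 = 91.8 → no gain ✓; to p=6.6 gives 449 − 51×6.6 = 112.4 → no gain ✓.
5 of the 6 constraints hold; not an equilibrium.

5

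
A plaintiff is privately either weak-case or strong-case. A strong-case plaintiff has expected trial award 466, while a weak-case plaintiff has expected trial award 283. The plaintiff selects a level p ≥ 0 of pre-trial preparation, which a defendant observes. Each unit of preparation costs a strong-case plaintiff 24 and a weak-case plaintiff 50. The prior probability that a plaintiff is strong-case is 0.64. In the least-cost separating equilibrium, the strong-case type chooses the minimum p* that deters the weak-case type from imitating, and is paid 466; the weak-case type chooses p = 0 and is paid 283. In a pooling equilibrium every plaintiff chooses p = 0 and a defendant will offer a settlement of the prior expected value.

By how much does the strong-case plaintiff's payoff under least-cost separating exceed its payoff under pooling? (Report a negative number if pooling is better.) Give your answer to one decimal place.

Least-cost separating signal: p* solves 283 = 466 − 50·p*, so p* = (466 − 283)/50 = 3.66.
Strong-case type's separating payoff: 466 − 24 × p* = 466 − 24 × (466 − 283)/50 = 466 − 4392/50 = 378.16.
Pooling payoff: 0.64 × 466 + 0.36 × 283 = 400.12.
Difference: 378.16 − 400.12 = -21.96, i.e. -22.0 to one decimal place.
The strong-case type would prefer the pooling outcome.

-22.0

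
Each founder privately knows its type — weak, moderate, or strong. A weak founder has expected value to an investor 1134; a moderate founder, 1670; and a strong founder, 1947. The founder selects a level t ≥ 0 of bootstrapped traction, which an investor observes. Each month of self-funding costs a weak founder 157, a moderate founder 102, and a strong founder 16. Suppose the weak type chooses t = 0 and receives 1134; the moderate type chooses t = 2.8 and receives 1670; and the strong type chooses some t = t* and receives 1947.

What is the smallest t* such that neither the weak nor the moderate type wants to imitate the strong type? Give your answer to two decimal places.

5.52

Moderate type (on-path payoff 1670 − 102×2.8 = 1384.4) won't mimic when 1384.4 ≥ 1947 − 102·t*, i.e. t* ≥ 5.52.
Weak type (on-path payoff 1134) won't mimic when 1134 ≥ 1947 − 157·t*, i.e. t* ≥ 5.18.
Both must hold, so t* = max(5.18, 5.52) = 5.52. The moderate type's constraint binds.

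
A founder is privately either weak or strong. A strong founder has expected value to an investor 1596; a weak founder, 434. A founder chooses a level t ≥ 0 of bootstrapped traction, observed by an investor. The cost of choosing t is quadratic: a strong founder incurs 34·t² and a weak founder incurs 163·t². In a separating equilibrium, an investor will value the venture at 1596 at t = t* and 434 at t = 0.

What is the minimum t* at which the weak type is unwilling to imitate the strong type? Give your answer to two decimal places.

2.67

The weak type at t = 0 receives 434; imitating at t* yields 1596 − 163·t*².
Indifference: 434 = 1596 − 163·t*², so t*² = (1596 − 434) / 163 ≈ 7.1288.
t* = √7.1288 ≈ 2.67.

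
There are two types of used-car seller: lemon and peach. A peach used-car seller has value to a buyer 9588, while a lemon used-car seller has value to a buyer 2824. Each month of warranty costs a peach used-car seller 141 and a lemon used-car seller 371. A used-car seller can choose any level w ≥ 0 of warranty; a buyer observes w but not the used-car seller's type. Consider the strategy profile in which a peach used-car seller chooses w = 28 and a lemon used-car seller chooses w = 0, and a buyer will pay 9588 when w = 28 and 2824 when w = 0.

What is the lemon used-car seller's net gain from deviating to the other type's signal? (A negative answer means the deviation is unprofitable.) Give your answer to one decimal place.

Playing w = 0 the lemon used-car seller receives 2824.
Deviating to w = 28 brings payment 9588 at cost 371 × 28 = 10388, netting -800.
Gain from deviating: -800 − 2824 = -3624.0.
The gain is negative, so the lemon type's incentive-compatibility constraint is satisfied.

-3624.0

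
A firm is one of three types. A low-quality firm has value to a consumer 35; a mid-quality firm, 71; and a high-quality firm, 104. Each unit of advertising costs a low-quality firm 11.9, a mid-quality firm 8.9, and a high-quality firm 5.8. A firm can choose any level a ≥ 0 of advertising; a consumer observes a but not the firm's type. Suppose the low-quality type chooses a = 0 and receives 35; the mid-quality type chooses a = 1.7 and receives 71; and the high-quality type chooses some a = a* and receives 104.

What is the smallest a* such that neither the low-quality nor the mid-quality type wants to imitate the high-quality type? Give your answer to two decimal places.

5.80

Mid-quality type (on-path payoff 71 − 8.9×1.7 = 55.87) won't mimic when 55.87 ≥ 104 − 8.9·a*, i.e. a* ≥ 5.41.
Low-quality type (on-path payoff 35) won't mimic when 35 ≥ 104 − 11.9·a*, i.e. a* ≥ 5.80.
Both must hold, so a* = max(5.80, 5.41) = 5.80. The low-quality type's constraint binds.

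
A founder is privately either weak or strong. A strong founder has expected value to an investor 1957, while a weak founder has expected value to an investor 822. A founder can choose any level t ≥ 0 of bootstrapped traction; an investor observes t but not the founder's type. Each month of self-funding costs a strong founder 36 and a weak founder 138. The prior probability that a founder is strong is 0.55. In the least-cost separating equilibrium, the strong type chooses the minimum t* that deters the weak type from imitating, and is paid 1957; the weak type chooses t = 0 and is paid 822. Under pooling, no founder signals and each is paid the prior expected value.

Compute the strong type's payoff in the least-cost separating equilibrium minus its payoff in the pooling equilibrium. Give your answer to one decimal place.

Least-cost separating signal: t* solves 822 = 1957 − 138·t*, so t* = (1957 − 822)/138 ≈ 8.2246.
Strong type's separating payoff: 1957 − 36 × t* = 1957 − 36 × (1957 − 822)/138 = 1957 − 40860/138 ≈ 1660.913.
Pooling payoff: 0.55 × 1957 + 0.45 × 822 = 1446.25.
Difference: 1660.913 − 1446.25 = 214.663, i.e. 214.7 to one decimal place.
The strong type prefers to separate.

214.7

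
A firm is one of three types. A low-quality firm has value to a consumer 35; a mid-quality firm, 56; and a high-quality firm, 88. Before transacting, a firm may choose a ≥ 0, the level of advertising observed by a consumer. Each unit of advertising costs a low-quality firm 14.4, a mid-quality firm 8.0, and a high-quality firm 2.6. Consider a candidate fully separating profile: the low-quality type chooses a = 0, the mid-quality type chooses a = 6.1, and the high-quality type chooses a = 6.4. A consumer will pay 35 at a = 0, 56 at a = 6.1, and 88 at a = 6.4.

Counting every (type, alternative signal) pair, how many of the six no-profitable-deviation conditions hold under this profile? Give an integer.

Low-quality (own payoff 35): to a=6.1 gives 56 − 14.4×6.1 = -31.84 → no gain ✓; to a=6.4 gives 88 − 14.4×6.4 = -4.16 → no gain ✓.
High-quality (own payoff 88 − 2.6×6.4 = 71.36): to a=0 gives 35 → no gain ✓; to a=6.1 gives 56 − 2.6×6.1 = 40.14 → no gain ✓.
Mid-quality (own payoff 56 − 8.0×6.1 = 7.2): to a=0 gives 35 → profitable ✗; to a=6.4 gives 88 − 8.0×6.4 = 36.8 → profitable ✗.
4 of the 6 constraints hold; not an equilibrium.

4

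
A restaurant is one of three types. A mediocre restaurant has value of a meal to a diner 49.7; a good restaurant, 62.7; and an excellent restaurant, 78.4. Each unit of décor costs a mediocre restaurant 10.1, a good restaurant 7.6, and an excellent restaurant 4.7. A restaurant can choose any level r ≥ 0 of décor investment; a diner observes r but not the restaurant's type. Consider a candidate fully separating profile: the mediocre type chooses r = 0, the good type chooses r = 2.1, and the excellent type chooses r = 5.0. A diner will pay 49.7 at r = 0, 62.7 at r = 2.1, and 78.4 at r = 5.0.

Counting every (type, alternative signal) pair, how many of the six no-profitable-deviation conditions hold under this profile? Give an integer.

Mediocre (own payoff 49.7): to r=2.1 gives 62.7 − 10.1×2.1 = 41.49 → no gain ✓; to r=5.0 gives 78.4 − 10.1×5.0 = 27.9 → no gain ✓.
Good (own payoff 62.7 − 7.6×2.1 = 46.74): to r=0 gives 49.7 → profitable ✗; to r=5.0 gives 78.4 − 7.6×5.0 = 40.4 → no gain ✓.
Excellent (own payoff 78.4 − 4.7×5.0 = 54.9): to r=0 gives 49.7 → no gain ✓; to r=2.1 gives 62.7 − 4.7×2.1 = 52.83 → no gain ✓.
5 of the 6 constraints hold; not an equilibrium.

5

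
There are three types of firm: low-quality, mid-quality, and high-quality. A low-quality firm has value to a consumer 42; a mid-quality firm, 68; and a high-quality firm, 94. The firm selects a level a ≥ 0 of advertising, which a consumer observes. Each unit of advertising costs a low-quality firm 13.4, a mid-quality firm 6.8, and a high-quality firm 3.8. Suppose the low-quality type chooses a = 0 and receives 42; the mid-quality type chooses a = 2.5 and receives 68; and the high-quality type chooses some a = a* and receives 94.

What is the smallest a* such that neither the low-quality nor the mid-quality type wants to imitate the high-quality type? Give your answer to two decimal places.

6.32

Mid-quality type (on-path payoff 68 − 6.8×2.5 = 51) won't mimic when 51 ≥ 94 − 6.8·a*, i.e. a* ≥ 6.32.
Low-quality type (on-path payoff 42) won't mimic when 42 ≥ 94 − 13.4·a*, i.e. a* ≥ 3.88.
Both must hold, so a* = max(3.88, 6.32) = 6.32. The mid-quality type's constraint binds.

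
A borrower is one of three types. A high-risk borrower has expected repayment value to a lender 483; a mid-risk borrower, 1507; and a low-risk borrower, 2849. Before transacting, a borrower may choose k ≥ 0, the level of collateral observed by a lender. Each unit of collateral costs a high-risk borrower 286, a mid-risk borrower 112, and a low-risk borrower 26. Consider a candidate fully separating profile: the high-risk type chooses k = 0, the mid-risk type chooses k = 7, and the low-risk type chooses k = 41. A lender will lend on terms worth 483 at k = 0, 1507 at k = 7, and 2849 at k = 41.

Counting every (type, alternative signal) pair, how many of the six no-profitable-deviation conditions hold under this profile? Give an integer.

6

Mid-risk (own payoff 1507 − 112×7 = 723): to k=0 gives 483 → no gain ✓; to k=41 gives 2849 − 112×41 = -1743 → no gain ✓.
High-risk (own payoff 483): to k=7 gives 1507 − 286×7 = -495 → no gain ✓; to k=41 gives 2849 − 286×41 = -8877 → no gain ✓.
Low-risk (own payoff 2849 − 26×41 = 1783): to k=0 gives 483 → no gain ✓; to k=7 gives 1507 − 26×7 = 1325 → no gain ✓.
6 of the 6 constraints hold; this profile is a separating equilibrium.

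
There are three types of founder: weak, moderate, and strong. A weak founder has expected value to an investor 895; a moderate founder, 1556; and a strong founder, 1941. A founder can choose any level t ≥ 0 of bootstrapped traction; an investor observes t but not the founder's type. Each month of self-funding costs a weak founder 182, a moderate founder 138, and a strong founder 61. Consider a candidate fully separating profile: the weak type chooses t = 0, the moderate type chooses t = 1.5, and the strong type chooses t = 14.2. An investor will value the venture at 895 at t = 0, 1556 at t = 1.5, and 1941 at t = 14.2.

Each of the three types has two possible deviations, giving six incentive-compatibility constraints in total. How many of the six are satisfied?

4

Moderate (own payoff 1556 − 138×1.5 = 1349): to t=0 gives 895 → no gain ✓; to t=14.2 gives 1941 − 138×14.2 = -18.6 → no gain ✓.
Weak (own payoff 895): to t=1.5 gives 1556 − 182×1.5 = 1283 → profitable ✗; to t=14.2 gives 1941 − 182×14.2 = -643.4 → no gain ✓.
Strong (own payoff 1941 − 61×14.2 = 1074.8): to t=0 gives 895 → no gain ✓; to t=1.5 gives 1556 − 61×1.5 = 1464.5 → profitable ✗.
4 of the 6 constraints hold; not an equilibrium.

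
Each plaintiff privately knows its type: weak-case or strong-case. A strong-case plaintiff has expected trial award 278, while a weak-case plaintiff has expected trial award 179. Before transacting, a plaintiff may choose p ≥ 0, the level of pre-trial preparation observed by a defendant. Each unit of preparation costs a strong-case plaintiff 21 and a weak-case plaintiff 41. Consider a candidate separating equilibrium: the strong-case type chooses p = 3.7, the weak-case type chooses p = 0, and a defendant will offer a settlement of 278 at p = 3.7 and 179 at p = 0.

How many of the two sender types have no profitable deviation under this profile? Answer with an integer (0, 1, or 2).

Weak-case type: stay at 0 → 179; mimic → 278 − 41 × 3.7 = 126.3. IC holds (179 ≥ 126.3).
Strong-case type: signal → 278 − 21 × 3.7 = 200.3; deviate to 0 → 179. IC holds (200.3 ≥ 179).
2 of 2 constraints hold, so this is a separating equilibrium.

2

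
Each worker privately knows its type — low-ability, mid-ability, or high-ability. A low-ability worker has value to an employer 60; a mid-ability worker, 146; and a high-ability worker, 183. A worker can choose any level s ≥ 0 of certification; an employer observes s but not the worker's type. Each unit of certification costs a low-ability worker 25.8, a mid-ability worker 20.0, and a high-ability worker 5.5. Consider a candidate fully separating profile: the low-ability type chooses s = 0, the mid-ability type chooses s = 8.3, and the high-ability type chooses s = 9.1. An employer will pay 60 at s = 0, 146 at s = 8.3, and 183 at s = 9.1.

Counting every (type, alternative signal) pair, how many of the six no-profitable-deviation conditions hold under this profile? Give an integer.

4

Mid-ability (own payoff 146 − 20.0×8.3 = -20): to s=0 gives 60 → profitable ✗; to s=9.1 gives 183 − 20.0×9.1 = 1 → profitable ✗.
Low-ability (own payoff 60): to s=8.3 gives 146 − 25.8×8.3 = -68.14 → no gain ✓; to s=9.1 gives 183 − 25.8×9.1 = -51.78 → no gain ✓.
High-ability (own payoff 183 − 5.5×9.1 = 132.95): to s=0 gives 60 → no gain ✓; to s=8.3 gives 146 − 5.5×8.3 = 100.35 → no gain ✓.
4 of the 6 constraints hold; not an equilibrium.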